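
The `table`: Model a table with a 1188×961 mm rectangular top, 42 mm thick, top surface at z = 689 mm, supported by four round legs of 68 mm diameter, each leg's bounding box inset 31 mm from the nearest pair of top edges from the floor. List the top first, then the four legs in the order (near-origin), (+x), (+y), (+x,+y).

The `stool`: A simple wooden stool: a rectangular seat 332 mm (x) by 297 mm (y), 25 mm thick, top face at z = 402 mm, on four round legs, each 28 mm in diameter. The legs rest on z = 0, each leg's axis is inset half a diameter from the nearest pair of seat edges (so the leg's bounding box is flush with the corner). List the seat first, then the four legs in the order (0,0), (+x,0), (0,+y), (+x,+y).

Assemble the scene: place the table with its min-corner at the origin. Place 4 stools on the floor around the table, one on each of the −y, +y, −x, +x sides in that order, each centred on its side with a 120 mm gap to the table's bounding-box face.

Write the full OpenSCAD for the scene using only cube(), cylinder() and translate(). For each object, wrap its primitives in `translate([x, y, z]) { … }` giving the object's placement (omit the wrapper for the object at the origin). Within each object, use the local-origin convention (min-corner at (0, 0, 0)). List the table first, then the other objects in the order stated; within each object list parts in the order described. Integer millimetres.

translate([0, 0, 647]) cube([1188, 961, 42]);
translate([65, 65, 0]) cylinder(h = 647, r = 34);
translate([1123, 65, 0]) cylinder(h = 647, r = 34);
translate([65, 896, 0]) cylinder(h = 647, r = 34);
translate([1123, 896, 0]) cylinder(h = 647, r = 34);
translate([428, -417, 0]) {
  translate([0, 0, 377]) cube([332, 297, 25]);
  translate([14, 14, 0]) cylinder(h = 377, r = 14);
  translate([318, 14, 0]) cylinder(h = 377, r = 14);
  translate([14, 283, 0]) cylinder(h = 377, r = 14);
  translate([318, 283, 0]) cylinder(h = 377, r = 14);
}
translate([428, 1081, 0]) {
  translate([0, 0, 377]) cube([332, 297, 25]);
  translate([14, 14, 0]) cylinder(h = 377, r = 14);
  translate([318, 14, 0]) cylinder(h = 377, r = 14);
  translate([14, 283, 0]) cylinder(h = 377, r = 14);
  translate([318, 283, 0]) cylinder(h = 377, r = 14);
}
translate([-452, 332, 0]) {
  translate([0, 0, 377]) cube([332, 297, 25]);
  translate([14, 14, 0]) cylinder(h = 377, r = 14);
  translate([318, 14, 0]) cylinder(h = 377, r = 14);
  translate([14, 283, 0]) cylinder(h = 377, r = 14);
  translate([318, 283, 0]) cylinder(h = 377, r = 14);
}
translate([1308, 332, 0]) {
  translate([0, 0, 377]) cube([332, 297, 25]);
  translate([14, 14, 0]) cylinder(h = 377, r = 14);
  translate([318, 14, 0]) cylinder(h = 377, r = 14);
  translate([14, 283, 0]) cylinder(h = 377, r = 14);
  translate([318, 283, 0]) cylinder(h = 377, r = 14);
}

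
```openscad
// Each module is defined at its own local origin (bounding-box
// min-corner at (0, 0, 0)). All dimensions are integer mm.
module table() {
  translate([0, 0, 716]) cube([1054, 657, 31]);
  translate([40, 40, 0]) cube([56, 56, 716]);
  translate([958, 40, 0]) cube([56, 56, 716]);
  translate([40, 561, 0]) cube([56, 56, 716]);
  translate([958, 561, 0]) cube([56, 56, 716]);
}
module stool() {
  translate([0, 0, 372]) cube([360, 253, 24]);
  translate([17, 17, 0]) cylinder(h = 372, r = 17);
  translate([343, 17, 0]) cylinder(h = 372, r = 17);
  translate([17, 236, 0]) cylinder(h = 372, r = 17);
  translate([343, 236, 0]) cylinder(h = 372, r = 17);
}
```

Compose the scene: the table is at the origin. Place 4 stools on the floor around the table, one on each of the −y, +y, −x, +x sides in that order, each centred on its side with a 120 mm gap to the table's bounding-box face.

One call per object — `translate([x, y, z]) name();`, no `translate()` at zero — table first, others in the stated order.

table();
translate([347, -373, 0]) stool();
translate([347, 777, 0]) stool();
translate([-480, 202, 0]) stool();
translate([1174, 202, 0]) stool();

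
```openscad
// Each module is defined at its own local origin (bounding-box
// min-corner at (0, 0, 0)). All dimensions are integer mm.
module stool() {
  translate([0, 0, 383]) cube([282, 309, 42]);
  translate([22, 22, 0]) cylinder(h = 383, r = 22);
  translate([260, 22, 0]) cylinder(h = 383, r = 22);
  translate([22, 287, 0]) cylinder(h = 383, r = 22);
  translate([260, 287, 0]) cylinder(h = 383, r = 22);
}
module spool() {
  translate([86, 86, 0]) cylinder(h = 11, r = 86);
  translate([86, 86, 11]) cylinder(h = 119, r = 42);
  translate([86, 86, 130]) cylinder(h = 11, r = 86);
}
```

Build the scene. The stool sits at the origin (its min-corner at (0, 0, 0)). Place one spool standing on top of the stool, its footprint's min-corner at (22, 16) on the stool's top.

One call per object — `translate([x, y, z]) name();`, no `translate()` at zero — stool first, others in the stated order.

stool();
translate([22, 16, 425]) spool();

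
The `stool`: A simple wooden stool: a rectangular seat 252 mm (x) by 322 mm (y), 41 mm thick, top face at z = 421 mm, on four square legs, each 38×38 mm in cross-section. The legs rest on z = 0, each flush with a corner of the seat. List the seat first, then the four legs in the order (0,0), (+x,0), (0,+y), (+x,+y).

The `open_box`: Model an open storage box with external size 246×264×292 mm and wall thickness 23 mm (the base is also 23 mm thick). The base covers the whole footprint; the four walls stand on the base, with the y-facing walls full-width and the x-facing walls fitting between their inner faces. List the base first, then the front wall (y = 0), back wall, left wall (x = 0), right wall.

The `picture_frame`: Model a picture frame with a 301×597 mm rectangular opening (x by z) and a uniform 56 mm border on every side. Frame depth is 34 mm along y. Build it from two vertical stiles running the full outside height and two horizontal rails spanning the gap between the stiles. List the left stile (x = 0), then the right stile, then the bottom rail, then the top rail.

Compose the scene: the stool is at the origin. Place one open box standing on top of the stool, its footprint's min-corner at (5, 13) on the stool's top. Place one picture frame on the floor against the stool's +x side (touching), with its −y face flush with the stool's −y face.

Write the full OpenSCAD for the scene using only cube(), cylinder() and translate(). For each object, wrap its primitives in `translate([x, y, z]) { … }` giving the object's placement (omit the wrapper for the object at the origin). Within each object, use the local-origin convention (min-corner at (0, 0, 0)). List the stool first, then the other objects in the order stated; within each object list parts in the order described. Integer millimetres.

translate([0, 0, 380]) cube([252, 322, 41]);
cube([38, 38, 380]);
translate([214, 0, 0]) cube([38, 38, 380]);
translate([0, 284, 0]) cube([38, 38, 380]);
translate([214, 284, 0]) cube([38, 38, 380]);
translate([5, 13, 421]) {
  cube([246, 264, 23]);
  translate([0, 0, 23]) cube([246, 23, 269]);
  translate([0, 241, 23]) cube([246, 23, 269]);
  translate([0, 23, 23]) cube([23, 218, 269]);
  translate([223, 23, 23]) cube([23, 218, 269]);
}
translate([252, 0, 0]) {
  cube([56, 34, 709]);
  translate([357, 0, 0]) cube([56, 34, 709]);
  translate([56, 0, 0]) cube([301, 34, 56]);
  translate([56, 0, 653]) cube([301, 34, 56]);
}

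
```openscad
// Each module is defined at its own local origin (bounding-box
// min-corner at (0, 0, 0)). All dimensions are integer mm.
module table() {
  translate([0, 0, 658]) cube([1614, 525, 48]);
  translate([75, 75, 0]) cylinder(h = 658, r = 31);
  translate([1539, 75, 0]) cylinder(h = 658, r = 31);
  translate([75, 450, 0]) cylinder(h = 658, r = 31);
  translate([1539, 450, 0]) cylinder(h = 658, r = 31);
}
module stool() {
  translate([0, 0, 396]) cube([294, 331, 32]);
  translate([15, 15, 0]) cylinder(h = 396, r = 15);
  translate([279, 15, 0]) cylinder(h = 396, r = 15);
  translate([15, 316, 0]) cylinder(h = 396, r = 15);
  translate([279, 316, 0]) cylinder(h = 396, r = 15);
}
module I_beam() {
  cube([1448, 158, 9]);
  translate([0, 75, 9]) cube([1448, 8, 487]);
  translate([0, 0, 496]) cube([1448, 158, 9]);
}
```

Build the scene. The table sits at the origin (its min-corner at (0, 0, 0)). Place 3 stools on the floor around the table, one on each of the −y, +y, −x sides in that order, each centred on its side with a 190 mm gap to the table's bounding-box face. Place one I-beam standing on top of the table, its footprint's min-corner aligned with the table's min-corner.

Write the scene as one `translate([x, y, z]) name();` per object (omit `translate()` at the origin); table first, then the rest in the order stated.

table();
translate([660, -521, 0]) stool();
translate([660, 715, 0]) stool();
translate([-484, 97, 0]) stool();
translate([0, 0, 706]) I_beam();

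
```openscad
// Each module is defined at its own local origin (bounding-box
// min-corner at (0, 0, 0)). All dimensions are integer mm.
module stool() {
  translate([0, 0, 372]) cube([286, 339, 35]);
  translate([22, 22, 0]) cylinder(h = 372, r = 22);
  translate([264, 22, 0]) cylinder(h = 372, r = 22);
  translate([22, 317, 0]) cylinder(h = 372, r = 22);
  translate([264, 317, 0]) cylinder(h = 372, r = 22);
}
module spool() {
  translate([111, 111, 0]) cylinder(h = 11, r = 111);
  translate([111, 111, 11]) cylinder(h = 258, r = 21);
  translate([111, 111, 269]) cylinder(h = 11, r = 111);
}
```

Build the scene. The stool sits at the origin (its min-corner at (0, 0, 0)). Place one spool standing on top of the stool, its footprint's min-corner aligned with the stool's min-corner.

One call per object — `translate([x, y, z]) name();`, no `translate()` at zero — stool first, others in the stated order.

stool();
translate([0, 0, 407]) spool();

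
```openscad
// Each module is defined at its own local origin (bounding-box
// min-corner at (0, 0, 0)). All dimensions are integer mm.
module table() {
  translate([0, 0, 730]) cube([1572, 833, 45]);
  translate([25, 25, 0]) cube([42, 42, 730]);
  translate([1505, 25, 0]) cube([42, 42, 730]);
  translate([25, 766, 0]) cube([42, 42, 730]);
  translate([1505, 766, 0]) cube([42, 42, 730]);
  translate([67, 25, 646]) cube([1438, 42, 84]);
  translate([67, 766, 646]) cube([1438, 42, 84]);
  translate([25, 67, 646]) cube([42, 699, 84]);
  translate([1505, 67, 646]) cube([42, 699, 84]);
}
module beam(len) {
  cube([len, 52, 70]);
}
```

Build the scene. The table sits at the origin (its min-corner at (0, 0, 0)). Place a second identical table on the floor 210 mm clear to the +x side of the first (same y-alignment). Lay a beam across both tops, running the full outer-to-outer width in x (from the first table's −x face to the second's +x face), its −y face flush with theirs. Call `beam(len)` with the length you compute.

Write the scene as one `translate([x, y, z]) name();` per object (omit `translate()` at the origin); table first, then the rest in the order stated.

table();
translate([1782, 0, 0]) table();
translate([0, 0, 775]) beam(3354);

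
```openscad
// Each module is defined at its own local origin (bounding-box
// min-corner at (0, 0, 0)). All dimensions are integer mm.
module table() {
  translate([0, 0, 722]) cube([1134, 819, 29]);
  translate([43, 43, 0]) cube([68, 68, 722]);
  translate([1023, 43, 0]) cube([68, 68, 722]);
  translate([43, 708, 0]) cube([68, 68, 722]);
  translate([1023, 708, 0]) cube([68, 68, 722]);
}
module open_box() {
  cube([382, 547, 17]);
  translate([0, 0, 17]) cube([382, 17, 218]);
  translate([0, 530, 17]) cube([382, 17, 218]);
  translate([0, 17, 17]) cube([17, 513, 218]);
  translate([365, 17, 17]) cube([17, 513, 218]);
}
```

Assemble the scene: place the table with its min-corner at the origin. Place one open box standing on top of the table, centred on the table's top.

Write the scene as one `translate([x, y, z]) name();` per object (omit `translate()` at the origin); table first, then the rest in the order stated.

table();
translate([376, 136, 751]) open_box();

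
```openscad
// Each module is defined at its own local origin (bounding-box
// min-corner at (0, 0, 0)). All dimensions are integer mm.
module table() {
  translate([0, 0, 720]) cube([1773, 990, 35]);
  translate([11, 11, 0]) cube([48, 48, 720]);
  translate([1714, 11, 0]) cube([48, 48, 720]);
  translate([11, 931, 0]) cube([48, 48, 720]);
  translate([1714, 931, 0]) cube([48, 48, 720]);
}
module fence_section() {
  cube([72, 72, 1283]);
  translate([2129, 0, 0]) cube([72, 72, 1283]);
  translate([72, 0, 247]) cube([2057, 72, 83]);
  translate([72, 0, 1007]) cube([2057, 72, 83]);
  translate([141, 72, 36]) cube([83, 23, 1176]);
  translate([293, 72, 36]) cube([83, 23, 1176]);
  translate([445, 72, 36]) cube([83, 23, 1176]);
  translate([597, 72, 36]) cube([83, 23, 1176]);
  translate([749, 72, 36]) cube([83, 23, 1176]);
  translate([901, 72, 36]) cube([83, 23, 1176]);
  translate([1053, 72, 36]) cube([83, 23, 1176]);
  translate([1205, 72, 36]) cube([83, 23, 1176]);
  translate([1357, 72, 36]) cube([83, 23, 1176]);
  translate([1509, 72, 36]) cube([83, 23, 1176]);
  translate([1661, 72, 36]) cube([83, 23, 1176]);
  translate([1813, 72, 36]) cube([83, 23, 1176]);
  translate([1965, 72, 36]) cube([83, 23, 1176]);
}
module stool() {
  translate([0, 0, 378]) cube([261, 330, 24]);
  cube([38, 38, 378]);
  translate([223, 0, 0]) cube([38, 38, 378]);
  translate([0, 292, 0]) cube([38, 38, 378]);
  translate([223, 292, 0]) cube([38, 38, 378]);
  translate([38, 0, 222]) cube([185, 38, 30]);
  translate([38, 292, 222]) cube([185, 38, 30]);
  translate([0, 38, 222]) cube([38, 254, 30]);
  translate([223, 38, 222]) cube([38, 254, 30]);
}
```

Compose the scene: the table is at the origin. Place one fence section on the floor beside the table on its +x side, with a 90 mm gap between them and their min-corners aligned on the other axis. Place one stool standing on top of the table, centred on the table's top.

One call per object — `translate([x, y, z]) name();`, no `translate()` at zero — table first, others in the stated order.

table();
translate([1863, 0, 0]) fence_section();
translate([756, 330, 755]) stool();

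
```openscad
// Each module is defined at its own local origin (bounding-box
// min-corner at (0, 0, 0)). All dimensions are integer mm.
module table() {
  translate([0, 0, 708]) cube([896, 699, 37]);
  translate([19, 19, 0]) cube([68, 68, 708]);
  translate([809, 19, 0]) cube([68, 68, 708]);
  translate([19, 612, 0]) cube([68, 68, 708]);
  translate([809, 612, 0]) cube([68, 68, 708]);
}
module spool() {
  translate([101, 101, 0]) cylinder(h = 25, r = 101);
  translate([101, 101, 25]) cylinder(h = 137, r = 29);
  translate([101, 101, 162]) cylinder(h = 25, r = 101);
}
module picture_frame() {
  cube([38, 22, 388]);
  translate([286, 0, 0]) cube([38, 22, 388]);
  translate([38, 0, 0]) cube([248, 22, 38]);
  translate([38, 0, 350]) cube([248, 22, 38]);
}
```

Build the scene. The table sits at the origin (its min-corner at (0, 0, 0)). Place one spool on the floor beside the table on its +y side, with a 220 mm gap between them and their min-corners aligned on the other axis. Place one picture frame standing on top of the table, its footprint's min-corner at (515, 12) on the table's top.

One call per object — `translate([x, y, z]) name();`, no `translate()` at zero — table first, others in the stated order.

table();
translate([0, 919, 0]) spool();
translate([515, 12, 745]) picture_frame();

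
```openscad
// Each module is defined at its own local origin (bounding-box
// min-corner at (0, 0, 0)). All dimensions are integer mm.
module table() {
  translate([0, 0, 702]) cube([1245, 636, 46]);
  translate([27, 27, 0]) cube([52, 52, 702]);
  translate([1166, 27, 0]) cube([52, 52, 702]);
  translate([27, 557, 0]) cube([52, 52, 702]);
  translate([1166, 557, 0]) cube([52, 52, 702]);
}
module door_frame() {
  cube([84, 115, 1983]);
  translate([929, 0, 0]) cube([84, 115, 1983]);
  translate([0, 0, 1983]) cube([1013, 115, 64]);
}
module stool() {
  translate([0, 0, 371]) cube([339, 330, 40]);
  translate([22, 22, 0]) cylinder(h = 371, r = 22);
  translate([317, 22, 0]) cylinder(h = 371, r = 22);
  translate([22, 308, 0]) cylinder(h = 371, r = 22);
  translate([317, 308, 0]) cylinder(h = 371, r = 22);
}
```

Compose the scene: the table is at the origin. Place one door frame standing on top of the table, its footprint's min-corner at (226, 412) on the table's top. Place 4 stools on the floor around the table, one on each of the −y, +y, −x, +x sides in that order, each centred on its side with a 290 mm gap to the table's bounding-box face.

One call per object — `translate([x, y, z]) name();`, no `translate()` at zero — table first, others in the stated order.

table();
translate([226, 412, 748]) door_frame();
translate([453, -620, 0]) stool();
translate([453, 926, 0]) stool();
translate([-629, 153, 0]) stool();
translate([1535, 153, 0]) stool();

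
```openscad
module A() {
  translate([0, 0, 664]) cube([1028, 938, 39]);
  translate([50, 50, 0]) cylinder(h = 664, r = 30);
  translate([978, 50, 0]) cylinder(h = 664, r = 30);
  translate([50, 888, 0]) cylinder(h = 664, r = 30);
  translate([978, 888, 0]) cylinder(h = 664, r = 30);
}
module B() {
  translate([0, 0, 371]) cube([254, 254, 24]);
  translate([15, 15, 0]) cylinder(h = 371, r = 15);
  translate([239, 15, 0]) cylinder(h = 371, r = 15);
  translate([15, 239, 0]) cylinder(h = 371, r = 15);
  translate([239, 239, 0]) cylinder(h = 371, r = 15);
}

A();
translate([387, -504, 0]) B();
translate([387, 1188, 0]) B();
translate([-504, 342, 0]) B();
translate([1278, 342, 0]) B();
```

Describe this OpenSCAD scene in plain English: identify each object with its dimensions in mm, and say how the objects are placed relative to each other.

A is a table with a 1028×938 mm rectangular top, 39 mm thick, top surface at z = 703 mm, supported by four round legs of 60 mm diameter, each leg's bounding box inset 20 mm from the nearest pair of top edges, running from the floor.

B is a four-legged stool. The seat is 254×254 mm, 24 mm thick, top at z = 395 mm. It stands on four round legs, each 30 mm in diameter, from z = 0 to the seat underside, each leg's axis is inset half a diameter from the nearest pair of seat edges (so the leg's bounding box is flush with the corner).

Four stools sit around the table at the −y, +y, −x, +x sides.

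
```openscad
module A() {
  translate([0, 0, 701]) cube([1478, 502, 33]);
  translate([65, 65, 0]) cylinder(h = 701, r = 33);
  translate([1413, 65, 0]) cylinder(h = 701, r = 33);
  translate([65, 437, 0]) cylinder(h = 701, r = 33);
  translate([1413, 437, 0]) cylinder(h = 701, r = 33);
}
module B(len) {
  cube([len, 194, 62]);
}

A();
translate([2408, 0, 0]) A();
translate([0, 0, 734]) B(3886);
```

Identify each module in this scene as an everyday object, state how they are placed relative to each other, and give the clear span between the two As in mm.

A is a table. B is a beam. A beam spans the tops of two tables. The clear span between the two tables is 930 mm.

Second table starts at x = 2408; first ends at x = 1478; clear span = 2408 − 1478 = 930 mm.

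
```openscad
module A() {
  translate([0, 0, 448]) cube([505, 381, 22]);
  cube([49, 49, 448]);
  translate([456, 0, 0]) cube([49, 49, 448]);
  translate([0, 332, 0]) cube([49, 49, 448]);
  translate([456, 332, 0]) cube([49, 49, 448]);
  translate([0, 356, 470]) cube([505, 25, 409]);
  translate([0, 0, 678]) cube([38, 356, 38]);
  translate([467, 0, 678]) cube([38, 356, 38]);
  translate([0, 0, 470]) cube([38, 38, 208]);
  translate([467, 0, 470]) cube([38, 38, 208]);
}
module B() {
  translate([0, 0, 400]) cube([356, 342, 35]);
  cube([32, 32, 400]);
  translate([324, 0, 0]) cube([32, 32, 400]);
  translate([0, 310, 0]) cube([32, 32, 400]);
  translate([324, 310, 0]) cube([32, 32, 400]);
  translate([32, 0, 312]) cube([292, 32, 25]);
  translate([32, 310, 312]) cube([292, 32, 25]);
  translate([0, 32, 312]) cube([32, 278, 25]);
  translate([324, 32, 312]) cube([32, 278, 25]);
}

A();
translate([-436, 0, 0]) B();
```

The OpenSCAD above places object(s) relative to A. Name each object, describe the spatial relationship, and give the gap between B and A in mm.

The stool's nearest face is 80 mm from the chair's −x face.

A is a chair. B is a stool. The stool is on the floor beside the chair on its −x side. The gap between the stool and the chair is 80 mm.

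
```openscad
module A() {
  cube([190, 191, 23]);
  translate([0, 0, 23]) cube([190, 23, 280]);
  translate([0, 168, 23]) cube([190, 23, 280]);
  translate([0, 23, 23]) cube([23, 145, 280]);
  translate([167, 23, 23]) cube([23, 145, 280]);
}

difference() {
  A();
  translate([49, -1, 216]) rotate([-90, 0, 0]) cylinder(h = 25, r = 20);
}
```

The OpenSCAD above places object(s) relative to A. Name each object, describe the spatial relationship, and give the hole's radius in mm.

The subtracted cylinder has r = 20 mm.

A is an open box. The open box has a circular hole through its front wall. The hole's radius is 20 mm.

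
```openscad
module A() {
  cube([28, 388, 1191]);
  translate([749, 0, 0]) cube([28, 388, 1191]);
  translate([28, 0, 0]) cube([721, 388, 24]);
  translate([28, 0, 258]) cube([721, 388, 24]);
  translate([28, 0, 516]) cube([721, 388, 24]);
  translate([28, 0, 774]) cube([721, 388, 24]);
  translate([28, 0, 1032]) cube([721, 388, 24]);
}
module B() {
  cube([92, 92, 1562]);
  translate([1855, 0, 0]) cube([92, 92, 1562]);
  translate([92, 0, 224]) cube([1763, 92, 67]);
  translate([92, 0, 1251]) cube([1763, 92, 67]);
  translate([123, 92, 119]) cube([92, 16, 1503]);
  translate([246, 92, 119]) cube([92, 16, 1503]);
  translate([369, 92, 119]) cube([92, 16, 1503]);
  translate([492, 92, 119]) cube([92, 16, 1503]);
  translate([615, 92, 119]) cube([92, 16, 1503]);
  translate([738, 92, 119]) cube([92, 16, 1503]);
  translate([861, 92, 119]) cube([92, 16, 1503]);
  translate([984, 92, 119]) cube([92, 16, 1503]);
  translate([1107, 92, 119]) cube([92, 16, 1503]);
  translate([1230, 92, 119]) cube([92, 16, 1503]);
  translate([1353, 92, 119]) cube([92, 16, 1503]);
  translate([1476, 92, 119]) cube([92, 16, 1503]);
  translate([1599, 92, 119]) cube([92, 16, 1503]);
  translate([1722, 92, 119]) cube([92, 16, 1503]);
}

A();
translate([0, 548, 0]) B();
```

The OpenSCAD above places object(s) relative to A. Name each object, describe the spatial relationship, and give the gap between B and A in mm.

The fence section's nearest face is 160 mm from the bookshelf's +y face.

A is a bookshelf. B is a fence section. The fence section is on the floor beside the bookshelf on its +y side. The gap between the fence section and the bookshelf is 160 mm.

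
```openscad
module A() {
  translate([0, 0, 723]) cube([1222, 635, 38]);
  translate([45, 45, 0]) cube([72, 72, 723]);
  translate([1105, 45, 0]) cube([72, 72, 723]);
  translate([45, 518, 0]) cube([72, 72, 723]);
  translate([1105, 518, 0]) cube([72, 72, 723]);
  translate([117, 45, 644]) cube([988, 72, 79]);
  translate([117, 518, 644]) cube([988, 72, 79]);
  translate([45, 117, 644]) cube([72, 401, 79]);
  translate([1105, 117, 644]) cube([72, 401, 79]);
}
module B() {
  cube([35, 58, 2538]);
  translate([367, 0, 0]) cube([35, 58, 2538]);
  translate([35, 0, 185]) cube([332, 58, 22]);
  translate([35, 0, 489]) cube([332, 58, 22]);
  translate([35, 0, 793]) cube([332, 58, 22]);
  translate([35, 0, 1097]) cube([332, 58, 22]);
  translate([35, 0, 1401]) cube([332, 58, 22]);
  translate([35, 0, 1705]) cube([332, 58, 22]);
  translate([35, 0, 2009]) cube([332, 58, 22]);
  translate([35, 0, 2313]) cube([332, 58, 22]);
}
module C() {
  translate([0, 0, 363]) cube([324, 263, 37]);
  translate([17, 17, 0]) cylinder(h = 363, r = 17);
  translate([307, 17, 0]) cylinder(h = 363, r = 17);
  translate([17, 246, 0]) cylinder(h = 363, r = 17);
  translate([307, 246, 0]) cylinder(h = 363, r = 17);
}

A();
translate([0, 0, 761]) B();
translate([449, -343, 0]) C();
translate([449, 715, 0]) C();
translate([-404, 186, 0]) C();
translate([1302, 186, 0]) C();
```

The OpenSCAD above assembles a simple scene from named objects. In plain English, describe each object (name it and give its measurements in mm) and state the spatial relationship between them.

A is a table: top 1222 mm (x) × 635 mm (y), 38 mm thick, upper face at z = 761 mm, on four 72×72 mm square legs, each inset 45 mm from the nearest pair of top edges, running from z = 0 to the bottom of the top. Four apron rails, 72 mm thick and 79 mm tall, run between adjacent legs with their top edges flush with the underside of the top and their outer faces flush with the legs' outer faces.

B is a wooden ladder with two side rails of 35×58 mm section and 2538 mm height, set 402 mm apart overall. Between them run 8 rectangular rungs (58 mm deep, 22 mm thick), front faces flush with the rails' −y face. The bottom of the first rung is 185 mm above the floor and each subsequent rung is 304 mm higher than the one below.

C is a four-legged stool. The seat is 324×263 mm, 37 mm thick, top at z = 400 mm. It stands on four round legs, each 34 mm in diameter, from z = 0 to the seat underside, each leg's axis is inset half a diameter from the nearest pair of seat edges (so the leg's bounding box is flush with the corner).

The ladder is on top of the table. Four stools sit around the table at the −y, +y, −x, +x sides.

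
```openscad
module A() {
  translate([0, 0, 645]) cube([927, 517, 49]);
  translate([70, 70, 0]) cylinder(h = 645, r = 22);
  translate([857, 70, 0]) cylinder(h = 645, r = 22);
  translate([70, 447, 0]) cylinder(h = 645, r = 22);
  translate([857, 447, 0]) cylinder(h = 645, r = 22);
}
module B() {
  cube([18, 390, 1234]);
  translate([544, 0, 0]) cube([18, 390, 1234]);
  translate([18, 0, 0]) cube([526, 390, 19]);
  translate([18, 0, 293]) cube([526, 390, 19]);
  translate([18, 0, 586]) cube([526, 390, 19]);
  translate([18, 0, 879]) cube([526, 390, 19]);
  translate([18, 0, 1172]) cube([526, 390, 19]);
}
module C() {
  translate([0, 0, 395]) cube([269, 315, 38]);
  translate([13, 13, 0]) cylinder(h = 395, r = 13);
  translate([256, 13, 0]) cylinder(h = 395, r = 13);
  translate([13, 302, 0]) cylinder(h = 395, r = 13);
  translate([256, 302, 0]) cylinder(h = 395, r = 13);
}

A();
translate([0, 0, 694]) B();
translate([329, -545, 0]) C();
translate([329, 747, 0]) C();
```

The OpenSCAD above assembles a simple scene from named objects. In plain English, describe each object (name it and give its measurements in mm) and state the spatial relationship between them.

A is a table with a 927×517 mm rectangular top, 49 mm thick, top surface at z = 694 mm, supported by four round legs of 44 mm diameter, each leg's bounding box inset 48 mm from the nearest pair of top edges, running from the floor.

B is an open bookshelf. Two side panels, each 18 mm thick, 390 mm deep and 1234 mm tall, stand 562 mm apart (outside-to-outside). Between them sit 5 shelves, each 19 mm thick and 390 mm deep, spanning the full gap between the sides. The bottom shelf rests on the floor (its underside at z = 0) and the clear gap between one shelf's top and the next shelf's underside is 274 mm.

C is a four-legged stool. The seat is a 269×315×38 mm slab whose top surface is at z = 433 mm; four round legs, each 26 mm in diameter, run from the floor (z = 0) to the underside of the seat, each leg's axis is inset half a diameter from the nearest pair of seat edges (so the leg's bounding box is flush with the corner).

The bookshelf is on top of the table. Two stools sit around the table at the −y, +y sides.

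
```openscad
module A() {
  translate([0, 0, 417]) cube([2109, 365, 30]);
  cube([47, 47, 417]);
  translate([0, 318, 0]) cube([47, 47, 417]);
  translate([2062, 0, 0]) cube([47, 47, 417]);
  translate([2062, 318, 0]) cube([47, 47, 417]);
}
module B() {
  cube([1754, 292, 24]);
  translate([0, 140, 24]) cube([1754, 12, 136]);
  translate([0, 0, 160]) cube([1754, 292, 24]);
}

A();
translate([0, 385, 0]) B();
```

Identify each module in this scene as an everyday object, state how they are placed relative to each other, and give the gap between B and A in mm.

The I-beam's nearest face is 20 mm from the bench's +y face.

A is a bench. B is an I-beam. The I-beam is on the floor beside the bench on its +y side. The gap between the I-beam and the bench is 20 mm.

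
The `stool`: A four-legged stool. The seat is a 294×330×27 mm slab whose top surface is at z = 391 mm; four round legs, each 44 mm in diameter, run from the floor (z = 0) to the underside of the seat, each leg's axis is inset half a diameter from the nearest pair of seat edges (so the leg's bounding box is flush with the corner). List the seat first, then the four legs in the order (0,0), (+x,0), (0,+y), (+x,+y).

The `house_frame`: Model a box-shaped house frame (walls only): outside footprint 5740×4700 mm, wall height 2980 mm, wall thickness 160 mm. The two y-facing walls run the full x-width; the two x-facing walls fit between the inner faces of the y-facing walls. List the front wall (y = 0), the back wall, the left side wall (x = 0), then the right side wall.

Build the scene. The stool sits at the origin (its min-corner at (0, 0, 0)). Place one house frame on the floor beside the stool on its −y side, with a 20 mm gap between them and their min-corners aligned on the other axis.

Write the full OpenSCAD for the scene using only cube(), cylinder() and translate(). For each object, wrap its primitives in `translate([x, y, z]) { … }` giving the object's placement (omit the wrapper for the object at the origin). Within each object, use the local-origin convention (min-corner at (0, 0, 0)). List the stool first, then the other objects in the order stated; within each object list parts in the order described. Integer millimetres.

translate([0, 0, 364]) cube([294, 330, 27]);
translate([22, 22, 0]) cylinder(h = 364, r = 22);
translate([272, 22, 0]) cylinder(h = 364, r = 22);
translate([22, 308, 0]) cylinder(h = 364, r = 22);
translate([272, 308, 0]) cylinder(h = 364, r = 22);
translate([0, -4720, 0]) {
  cube([5740, 160, 2980]);
  translate([0, 4540, 0]) cube([5740, 160, 2980]);
  translate([0, 160, 0]) cube([160, 4380, 2980]);
  translate([5580, 160, 0]) cube([160, 4380, 2980]);
}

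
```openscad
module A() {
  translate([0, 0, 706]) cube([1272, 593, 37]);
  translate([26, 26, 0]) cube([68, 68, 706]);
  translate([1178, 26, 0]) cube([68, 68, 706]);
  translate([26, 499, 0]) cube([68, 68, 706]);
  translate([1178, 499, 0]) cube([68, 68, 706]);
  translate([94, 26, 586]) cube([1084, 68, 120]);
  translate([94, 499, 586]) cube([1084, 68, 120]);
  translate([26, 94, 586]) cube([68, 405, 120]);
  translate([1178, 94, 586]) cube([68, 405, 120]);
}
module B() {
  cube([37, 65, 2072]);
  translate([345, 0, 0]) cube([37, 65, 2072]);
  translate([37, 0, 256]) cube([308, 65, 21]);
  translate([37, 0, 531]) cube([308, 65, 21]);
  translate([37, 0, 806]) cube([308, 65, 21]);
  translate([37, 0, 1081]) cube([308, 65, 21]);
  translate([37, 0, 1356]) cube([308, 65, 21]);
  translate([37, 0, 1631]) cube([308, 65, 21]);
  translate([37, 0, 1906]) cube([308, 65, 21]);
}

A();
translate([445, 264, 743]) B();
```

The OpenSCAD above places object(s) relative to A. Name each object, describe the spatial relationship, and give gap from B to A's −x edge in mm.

The ladder's min-x is at 445; the table's min-x is 0; gap = 445 mm.

A is a table. B is a ladder. The ladder is on top of the table, centred. The gap from the ladder to the table's −x edge is 445 mm.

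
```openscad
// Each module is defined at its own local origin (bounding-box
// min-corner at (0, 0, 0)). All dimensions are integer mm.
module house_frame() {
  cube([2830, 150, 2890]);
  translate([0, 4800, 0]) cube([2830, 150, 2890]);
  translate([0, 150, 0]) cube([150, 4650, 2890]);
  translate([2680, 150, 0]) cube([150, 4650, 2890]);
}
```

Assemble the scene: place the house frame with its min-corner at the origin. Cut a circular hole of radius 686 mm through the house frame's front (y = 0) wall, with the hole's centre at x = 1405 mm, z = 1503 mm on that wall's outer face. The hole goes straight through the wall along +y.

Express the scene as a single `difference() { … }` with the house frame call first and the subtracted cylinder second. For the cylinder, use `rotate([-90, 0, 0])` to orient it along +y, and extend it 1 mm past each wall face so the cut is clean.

difference() {
  house_frame();
  translate([1405, -1, 1503]) rotate([-90, 0, 0]) cylinder(h = 152, r = 686);
}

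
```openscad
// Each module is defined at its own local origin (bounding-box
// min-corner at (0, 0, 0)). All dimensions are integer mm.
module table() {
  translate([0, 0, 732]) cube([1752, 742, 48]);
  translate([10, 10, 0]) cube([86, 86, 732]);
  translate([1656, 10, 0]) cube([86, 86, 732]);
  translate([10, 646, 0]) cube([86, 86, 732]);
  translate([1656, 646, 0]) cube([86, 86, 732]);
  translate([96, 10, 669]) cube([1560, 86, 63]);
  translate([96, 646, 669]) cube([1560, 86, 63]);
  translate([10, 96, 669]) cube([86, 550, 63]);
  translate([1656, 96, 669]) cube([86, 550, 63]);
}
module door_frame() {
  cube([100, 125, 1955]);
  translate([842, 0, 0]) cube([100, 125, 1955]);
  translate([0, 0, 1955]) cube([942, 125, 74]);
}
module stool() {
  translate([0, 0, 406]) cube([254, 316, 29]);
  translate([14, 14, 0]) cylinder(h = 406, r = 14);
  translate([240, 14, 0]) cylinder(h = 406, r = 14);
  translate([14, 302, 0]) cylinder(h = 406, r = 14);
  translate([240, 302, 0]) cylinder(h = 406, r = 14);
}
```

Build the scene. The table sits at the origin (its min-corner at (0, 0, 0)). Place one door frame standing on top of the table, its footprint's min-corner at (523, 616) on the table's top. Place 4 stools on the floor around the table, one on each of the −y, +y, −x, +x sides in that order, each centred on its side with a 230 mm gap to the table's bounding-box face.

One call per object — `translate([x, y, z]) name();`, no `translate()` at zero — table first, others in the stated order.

table();
translate([523, 616, 780]) door_frame();
translate([749, -546, 0]) stool();
translate([749, 972, 0]) stool();
translate([-484, 213, 0]) stool();
translate([1982, 213, 0]) stool();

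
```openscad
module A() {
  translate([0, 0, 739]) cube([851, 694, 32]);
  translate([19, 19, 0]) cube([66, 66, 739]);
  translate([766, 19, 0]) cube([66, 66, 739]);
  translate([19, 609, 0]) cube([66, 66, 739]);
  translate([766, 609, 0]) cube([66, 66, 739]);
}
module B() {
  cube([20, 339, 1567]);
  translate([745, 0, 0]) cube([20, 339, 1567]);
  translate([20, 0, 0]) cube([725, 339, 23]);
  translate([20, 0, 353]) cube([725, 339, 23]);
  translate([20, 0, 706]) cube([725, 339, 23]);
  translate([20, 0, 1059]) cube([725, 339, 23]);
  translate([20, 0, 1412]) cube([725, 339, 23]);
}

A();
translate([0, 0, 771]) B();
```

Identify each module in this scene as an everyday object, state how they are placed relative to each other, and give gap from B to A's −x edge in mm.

The bookshelf's min-x is at 0; the table's min-x is 0; gap = 0 mm.

A is a table. B is a bookshelf. The bookshelf is on top of the table. The gap from the bookshelf to the table's −x edge is 0 mm.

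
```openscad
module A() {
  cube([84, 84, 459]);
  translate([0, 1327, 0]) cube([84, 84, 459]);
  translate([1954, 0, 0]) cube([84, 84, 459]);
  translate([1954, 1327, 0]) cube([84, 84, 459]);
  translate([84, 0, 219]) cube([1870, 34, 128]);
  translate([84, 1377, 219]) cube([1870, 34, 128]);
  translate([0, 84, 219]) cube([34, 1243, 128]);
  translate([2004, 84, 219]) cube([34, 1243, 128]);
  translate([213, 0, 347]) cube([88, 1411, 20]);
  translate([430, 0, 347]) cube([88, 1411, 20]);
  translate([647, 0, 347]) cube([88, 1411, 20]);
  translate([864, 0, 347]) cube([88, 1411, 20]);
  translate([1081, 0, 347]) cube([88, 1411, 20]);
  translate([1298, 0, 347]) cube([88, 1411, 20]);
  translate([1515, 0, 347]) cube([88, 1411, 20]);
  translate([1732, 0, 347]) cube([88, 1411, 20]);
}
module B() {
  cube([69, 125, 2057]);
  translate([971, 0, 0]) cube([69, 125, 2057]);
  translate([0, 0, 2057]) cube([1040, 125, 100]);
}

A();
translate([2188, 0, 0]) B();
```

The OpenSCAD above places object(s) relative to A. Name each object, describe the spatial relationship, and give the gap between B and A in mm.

A is a bed frame. B is a door frame. The door frame is on the floor beside the bed frame on its +x side. The gap between the door frame and the bed frame is 150 mm.

The door frame's nearest face is 150 mm from the bed frame's +x face.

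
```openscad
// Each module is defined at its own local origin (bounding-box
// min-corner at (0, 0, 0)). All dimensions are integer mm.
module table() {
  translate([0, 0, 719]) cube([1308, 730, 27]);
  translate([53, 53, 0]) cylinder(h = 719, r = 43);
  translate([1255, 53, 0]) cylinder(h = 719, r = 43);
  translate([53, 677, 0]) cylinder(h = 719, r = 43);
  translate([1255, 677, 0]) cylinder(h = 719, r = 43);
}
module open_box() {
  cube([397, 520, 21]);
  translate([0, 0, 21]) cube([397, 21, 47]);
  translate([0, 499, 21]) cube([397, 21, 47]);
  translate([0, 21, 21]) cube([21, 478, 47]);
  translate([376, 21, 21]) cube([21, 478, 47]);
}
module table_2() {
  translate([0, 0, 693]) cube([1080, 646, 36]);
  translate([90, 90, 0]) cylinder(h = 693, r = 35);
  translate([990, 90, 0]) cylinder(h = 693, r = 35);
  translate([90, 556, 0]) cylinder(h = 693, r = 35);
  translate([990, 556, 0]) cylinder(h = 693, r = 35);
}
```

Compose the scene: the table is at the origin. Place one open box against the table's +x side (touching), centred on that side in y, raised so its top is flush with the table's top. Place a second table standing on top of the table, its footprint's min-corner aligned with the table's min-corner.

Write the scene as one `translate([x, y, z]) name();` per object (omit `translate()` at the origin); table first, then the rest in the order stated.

table();
translate([1308, 105, 678]) open_box();
translate([0, 0, 746]) table_2();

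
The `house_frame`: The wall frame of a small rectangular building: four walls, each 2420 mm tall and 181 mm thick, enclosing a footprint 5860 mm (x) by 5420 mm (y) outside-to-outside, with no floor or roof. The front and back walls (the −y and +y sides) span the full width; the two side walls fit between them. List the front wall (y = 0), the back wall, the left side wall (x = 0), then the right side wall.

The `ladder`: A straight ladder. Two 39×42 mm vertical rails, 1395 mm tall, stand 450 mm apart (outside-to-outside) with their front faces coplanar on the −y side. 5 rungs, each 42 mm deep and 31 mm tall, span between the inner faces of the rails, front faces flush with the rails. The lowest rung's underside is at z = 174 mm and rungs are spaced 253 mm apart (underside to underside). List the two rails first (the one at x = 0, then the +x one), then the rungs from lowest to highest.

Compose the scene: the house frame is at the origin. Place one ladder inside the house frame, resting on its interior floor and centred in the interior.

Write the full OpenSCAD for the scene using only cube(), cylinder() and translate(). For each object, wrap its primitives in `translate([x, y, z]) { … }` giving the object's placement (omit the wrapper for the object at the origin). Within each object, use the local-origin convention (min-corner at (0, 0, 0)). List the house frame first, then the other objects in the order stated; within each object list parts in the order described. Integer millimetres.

cube([5860, 181, 2420]);
translate([0, 5239, 0]) cube([5860, 181, 2420]);
translate([0, 181, 0]) cube([181, 5058, 2420]);
translate([5679, 181, 0]) cube([181, 5058, 2420]);
translate([2705, 2689, 0]) {
  cube([39, 42, 1395]);
  translate([411, 0, 0]) cube([39, 42, 1395]);
  translate([39, 0, 174]) cube([372, 42, 31]);
  translate([39, 0, 427]) cube([372, 42, 31]);
  translate([39, 0, 680]) cube([372, 42, 31]);
  translate([39, 0, 933]) cube([372, 42, 31]);
  translate([39, 0, 1186]) cube([372, 42, 31]);
}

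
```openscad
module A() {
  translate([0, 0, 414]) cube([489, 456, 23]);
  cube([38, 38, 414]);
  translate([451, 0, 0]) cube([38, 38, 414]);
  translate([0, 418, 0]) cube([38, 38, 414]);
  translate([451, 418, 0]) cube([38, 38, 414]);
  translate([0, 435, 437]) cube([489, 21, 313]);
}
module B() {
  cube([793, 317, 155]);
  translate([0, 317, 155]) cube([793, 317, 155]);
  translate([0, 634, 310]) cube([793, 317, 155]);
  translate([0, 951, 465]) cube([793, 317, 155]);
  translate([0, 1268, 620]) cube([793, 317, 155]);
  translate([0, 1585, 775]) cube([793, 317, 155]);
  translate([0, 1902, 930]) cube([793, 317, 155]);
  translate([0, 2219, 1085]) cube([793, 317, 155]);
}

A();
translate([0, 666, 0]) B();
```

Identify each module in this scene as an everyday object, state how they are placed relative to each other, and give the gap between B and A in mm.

The staircase's nearest face is 210 mm from the chair's +y face.

A is a chair. B is a staircase. The staircase is on the floor beside the chair on its +y side. The gap between the staircase and the chair is 210 mm.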